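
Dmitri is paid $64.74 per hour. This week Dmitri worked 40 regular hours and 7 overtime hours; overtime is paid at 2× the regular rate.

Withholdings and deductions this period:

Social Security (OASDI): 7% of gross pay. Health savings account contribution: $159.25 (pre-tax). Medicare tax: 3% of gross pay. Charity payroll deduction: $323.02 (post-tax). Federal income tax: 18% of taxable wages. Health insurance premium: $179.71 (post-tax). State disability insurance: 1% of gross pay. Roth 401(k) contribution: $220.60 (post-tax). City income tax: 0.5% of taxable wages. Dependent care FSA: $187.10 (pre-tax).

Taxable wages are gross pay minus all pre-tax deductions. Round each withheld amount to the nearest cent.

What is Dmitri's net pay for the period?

Regular pay: 40 × $64.74 = $2,589.60
Overtime pay: 7 × $64.74 × 2 = $906.36
Gross pay = $2,589.60 + $906.36 = $3,495.96
Dependent care FSA: $187.10
Health savings account contribution: $159.25
Pre-tax total = $187.10 + $159.25 = $346.35
Taxable wages = $3,495.96 − $346.35 = $3,149.61
City income tax: $3,149.61 × 0.005 = $15.75
Federal income tax: $3,149.61 × 0.18 = $566.93
Social Security (OASDI): $3,495.96 × 0.07 = $244.72
Medicare tax: $3,495.96 × 0.03 = $104.88
State disability insurance: $3,495.96 × 0.01 = $34.96
Roth 401(k) contribution: $220.60
Charity payroll deduction: $323.02
Health insurance premium: $179.71
Total deductions = $187.10 + $159.25 + $15.75 + $566.93 + $244.72 + $104.88 + $34.96 + $220.60 + $323.02 + $179.71 = $2,036.92
Net pay = $3,495.96 − $2,036.92 = $1,459.04

$1,459.04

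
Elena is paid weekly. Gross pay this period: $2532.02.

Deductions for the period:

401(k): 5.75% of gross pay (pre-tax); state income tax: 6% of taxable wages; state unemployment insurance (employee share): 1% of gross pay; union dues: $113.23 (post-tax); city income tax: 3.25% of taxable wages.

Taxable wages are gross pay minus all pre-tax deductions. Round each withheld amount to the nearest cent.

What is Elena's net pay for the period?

401(k): $2532.02 × 0.0575 = $145.59
Taxable wages = $2532.02 − $145.59 = $2386.43
City income tax: $2386.43 × 0.0325 = $77.56
State income tax: $2386.43 × 0.06 = $143.19
State unemployment insurance (employee share): $2532.02 × 0.01 = $25.32
Union dues: $113.23
Total deductions = $145.59 + $77.56 + $143.19 + $25.32 + $113.23 = $504.89
Net pay = $2532.02 − $504.89 = $2027.13

$2027.13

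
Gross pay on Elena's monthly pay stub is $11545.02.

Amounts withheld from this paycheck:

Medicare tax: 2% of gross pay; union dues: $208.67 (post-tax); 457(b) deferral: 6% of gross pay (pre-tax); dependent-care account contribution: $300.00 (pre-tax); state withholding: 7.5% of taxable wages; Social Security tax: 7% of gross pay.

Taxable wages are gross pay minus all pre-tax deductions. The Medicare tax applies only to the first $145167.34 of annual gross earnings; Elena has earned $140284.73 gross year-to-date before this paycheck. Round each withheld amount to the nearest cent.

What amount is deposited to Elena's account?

$8646.43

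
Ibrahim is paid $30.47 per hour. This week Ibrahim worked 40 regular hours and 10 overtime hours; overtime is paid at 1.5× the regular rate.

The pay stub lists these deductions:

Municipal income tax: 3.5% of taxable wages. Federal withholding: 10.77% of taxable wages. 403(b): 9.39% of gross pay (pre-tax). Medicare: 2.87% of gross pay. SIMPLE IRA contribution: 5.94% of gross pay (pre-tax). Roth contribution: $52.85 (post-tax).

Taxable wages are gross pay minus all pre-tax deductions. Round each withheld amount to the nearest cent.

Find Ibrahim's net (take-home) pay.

Regular pay: 40 × $30.47 = $1,218.80
Overtime pay: 10 × $30.47 × 1.5 = $457.05
Gross pay = $1,218.80 + $457.05 = $1,675.85
SIMPLE IRA contribution: $1,675.85 × 0.0594 = $99.55
403(b): $1,675.85 × 0.0939 = $157.36
Pre-tax total = $99.55 + $157.36 = $256.91
Taxable wages = $1,675.85 − $256.91 = $1,418.94
Municipal income tax: $1,418.94 × 0.035 = $49.66
Federal withholding: $1,418.94 × 0.1077 = $152.82
Medicare: $1,675.85 × 0.0287 = $48.10
Roth contribution: $52.85
Total deductions = $99.55 + $157.36 + $49.66 + $152.82 + $48.10 + $52.85 = $560.34
Net pay = $1,675.85 − $560.34 = $1,115.51

$1,115.51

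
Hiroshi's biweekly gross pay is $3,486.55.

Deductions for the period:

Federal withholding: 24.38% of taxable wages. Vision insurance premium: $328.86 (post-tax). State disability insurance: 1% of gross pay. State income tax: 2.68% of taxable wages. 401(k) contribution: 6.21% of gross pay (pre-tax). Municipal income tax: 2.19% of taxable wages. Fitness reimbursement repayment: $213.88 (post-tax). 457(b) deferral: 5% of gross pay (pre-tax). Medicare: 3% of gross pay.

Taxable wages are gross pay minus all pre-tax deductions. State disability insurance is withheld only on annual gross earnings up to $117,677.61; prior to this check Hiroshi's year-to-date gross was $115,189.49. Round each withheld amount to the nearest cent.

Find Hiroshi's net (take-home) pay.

$1,517.99

457(b) deferral: $3,486.55 × 0.05 = $174.33
401(k) contribution: $3,486.55 × 0.0621 = $216.51
Pre-tax total = $174.33 + $216.51 = $390.84
Taxable wages = $3,486.55 − $390.84 = $3,095.71
Federal withholding: $3,095.71 × 0.2438 = $754.73
State income tax: $3,095.71 × 0.0268 = $82.97
Municipal income tax: $3,095.71 × 0.0219 = $67.80
State disability insurance: only $117,677.61 − $115,189.49 = $2,488.12 of this check is subject → $2,488.12 × 0.01 = $24.88
Medicare: $3,486.55 × 0.03 = $104.60
Vision insurance premium: $328.86
Fitness reimbursement repayment: $213.88
Total deductions = $174.33 + $216.51 + $754.73 + $82.97 + $67.80 + $24.88 + $104.60 + $328.86 + $213.88 = $1,968.56
Net pay = $3,486.55 − $1,968.56 = $1,517.99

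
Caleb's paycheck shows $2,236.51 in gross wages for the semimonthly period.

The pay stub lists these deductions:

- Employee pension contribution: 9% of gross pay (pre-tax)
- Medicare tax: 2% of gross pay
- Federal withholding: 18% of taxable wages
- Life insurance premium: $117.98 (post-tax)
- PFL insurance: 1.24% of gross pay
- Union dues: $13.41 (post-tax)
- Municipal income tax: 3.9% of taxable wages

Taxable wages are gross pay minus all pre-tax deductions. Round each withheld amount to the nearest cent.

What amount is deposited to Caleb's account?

$1,385.66

Employee pension contribution: $2,236.51 × 0.09 = $201.29
Taxable wages = $2,236.51 − $201.29 = $2,035.22
Federal withholding: $2,035.22 × 0.18 = $366.34
Municipal income tax: $2,035.22 × 0.039 = $79.37
PFL insurance: $2,236.51 × 0.0124 = $27.73
Medicare tax: $2,236.51 × 0.02 = $44.73
Life insurance premium: $117.98
Union dues: $13.41
Total deductions = $201.29 + $366.34 + $79.37 + $27.73 + $44.73 + $117.98 + $13.41 = $850.85
Net pay = $2,236.51 − $850.85 = $1,385.66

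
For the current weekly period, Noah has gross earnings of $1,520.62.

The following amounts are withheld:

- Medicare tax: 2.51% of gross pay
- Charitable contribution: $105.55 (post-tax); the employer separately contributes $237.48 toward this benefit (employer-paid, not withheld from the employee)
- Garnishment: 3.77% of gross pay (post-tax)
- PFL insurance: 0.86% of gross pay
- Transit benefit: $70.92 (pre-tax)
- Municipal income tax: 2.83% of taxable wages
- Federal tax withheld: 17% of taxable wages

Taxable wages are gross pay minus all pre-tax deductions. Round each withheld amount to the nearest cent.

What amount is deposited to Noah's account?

$948.09

Transit benefit: $70.92
Taxable wages = $1,520.62 − $70.92 = $1,449.70
Federal tax withheld: $1,449.70 × 0.17 = $246.45
Municipal income tax: $1,449.70 × 0.0283 = $41.03
PFL insurance: $1,520.62 × 0.0086 = $13.08
Medicare tax: $1,520.62 × 0.0251 = $38.17
Garnishment: $1,520.62 × 0.0377 = $57.33
Charitable contribution: $105.55
(Employer's $237.48 toward charitable contribution is not withheld from the employee.)
Total deductions = $70.92 + $246.45 + $41.03 + $13.08 + $38.17 + $57.33 + $105.55 = $572.53
Net pay = $1,520.62 − $572.53 = $948.09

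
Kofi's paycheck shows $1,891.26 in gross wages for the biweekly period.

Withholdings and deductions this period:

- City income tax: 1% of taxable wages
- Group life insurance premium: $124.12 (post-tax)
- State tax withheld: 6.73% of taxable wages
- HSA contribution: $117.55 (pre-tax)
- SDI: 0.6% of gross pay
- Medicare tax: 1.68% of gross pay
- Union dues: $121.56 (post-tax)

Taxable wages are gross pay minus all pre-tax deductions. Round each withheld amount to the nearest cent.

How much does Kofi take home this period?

$1,347.80

HSA contribution: $117.55
Taxable wages = $1,891.26 − $117.55 = $1,773.71
City income tax: $1,773.71 × 0.01 = $17.74
State tax withheld: $1,773.71 × 0.0673 = $119.37
Medicare tax: $1,891.26 × 0.0168 = $31.77
SDI: $1,891.26 × 0.006 = $11.35
Group life insurance premium: $124.12
Union dues: $121.56
Total deductions = $117.55 + $17.74 + $119.37 + $31.77 + $11.35 + $124.12 + $121.56 = $543.46
Net pay = $1,891.26 − $543.46 = $1,347.80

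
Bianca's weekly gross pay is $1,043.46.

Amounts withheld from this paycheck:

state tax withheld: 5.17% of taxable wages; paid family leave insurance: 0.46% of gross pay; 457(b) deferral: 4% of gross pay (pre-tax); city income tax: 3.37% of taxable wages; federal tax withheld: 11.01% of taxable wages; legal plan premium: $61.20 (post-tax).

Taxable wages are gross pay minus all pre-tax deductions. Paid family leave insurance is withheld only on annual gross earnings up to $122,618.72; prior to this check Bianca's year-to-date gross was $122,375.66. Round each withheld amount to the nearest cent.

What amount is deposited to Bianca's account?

$743.56

457(b) deferral: $1,043.46 × 0.04 = $41.74
Taxable wages = $1,043.46 − $41.74 = $1,001.72
City income tax: $1,001.72 × 0.0337 = $33.76
State tax withheld: $1,001.72 × 0.0517 = $51.79
Federal tax withheld: $1,001.72 × 0.1101 = $110.29
Paid family leave insurance: only $122,618.72 − $122,375.66 = $243.06 of this check is subject → $243.06 × 0.0046 = $1.12
Legal plan premium: $61.20
Total deductions = $41.74 + $33.76 + $51.79 + $110.29 + $1.12 + $61.20 = $299.90
Net pay = $1,043.46 − $299.90 = $743.56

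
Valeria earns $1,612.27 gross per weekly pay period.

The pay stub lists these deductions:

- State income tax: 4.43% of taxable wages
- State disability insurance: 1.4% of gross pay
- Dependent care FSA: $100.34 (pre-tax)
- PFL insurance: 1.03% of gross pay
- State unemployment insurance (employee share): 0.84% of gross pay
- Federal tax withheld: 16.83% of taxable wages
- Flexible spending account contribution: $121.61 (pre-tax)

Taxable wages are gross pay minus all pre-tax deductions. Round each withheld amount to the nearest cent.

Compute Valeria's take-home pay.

Flexible spending account contribution: $121.61
Dependent care FSA: $100.34
Pre-tax total = $121.61 + $100.34 = $221.95
Taxable wages = $1,612.27 − $221.95 = $1,390.32
Federal tax withheld: $1,390.32 × 0.1683 = $233.99
State income tax: $1,390.32 × 0.0443 = $61.59
State disability insurance: $1,612.27 × 0.014 = $22.57
PFL insurance: $1,612.27 × 0.0103 = $16.61
State unemployment insurance (employee share): $1,612.27 × 0.0084 = $13.54
Total deductions = $121.61 + $100.34 + $233.99 + $61.59 + $22.57 + $16.61 + $13.54 = $570.25
Net pay = $1,612.27 − $570.25 = $1,042.02

$1,042.02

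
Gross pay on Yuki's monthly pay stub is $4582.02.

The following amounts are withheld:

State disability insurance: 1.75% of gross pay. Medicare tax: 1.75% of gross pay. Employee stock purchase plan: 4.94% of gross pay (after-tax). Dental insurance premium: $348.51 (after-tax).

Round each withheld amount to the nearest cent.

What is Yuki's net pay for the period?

Medicare tax: $4582.02 × 0.0175 = $80.19
State disability insurance: $4582.02 × 0.0175 = $80.19
Employee stock purchase plan: $4582.02 × 0.0494 = $226.35
Dental insurance premium: $348.51
Total deductions = $80.19 + $80.19 + $226.35 + $348.51 = $735.24
Net pay = $4582.02 − $735.24 = $3846.78

$3846.78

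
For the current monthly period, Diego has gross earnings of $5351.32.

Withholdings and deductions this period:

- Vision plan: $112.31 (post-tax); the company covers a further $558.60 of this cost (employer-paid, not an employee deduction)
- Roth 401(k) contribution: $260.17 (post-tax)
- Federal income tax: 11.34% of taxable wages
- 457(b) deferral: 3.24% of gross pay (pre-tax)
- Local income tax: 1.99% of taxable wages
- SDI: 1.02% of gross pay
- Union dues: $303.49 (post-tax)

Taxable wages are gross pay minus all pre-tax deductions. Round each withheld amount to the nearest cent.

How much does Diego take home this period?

$3757.17

457(b) deferral: $5351.32 × 0.0324 = $173.38
Taxable wages = $5351.32 − $173.38 = $5177.94
Federal income tax: $5177.94 × 0.1134 = $587.18
Local income tax: $5177.94 × 0.0199 = $103.04
SDI: $5351.32 × 0.0102 = $54.58
Union dues: $303.49
Roth 401(k) contribution: $260.17
Vision plan: $112.31
(Employer's $558.60 toward vision plan is not withheld from the employee.)
Total deductions = $173.38 + $587.18 + $103.04 + $54.58 + $303.49 + $260.17 + $112.31 = $1594.15
Net pay = $5351.32 − $1594.15 = $3757.17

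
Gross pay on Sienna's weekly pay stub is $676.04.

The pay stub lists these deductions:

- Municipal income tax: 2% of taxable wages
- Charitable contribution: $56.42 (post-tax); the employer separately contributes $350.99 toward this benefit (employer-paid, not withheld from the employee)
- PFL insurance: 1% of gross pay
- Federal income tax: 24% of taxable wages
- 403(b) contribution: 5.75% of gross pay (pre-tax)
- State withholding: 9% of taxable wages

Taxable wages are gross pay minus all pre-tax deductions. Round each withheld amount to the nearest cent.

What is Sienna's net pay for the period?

$350.98

403(b) contribution: $676.04 × 0.0575 = $38.87
Taxable wages = $676.04 − $38.87 = $637.17
Municipal income tax: $637.17 × 0.02 = $12.74
Federal income tax: $637.17 × 0.24 = $152.92
State withholding: $637.17 × 0.09 = $57.35
PFL insurance: $676.04 × 0.01 = $6.76
Charitable contribution: $56.42
(Employer's $350.99 toward charitable contribution is not withheld from the employee.)
Total deductions = $38.87 + $12.74 + $152.92 + $57.35 + $6.76 + $56.42 = $325.06
Net pay = $676.04 − $325.06 = $350.98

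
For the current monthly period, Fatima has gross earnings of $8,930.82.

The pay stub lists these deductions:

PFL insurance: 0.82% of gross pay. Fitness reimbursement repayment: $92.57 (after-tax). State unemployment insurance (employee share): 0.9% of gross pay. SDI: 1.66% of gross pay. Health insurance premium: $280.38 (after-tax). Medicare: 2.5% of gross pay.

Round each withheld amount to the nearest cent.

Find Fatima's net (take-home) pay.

$8,032.74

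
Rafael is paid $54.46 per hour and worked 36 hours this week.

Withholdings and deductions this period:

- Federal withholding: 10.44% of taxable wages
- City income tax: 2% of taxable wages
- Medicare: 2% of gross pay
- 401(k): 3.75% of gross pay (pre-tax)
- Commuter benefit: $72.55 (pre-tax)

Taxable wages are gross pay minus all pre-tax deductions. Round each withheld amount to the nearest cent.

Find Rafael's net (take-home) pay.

$1549.56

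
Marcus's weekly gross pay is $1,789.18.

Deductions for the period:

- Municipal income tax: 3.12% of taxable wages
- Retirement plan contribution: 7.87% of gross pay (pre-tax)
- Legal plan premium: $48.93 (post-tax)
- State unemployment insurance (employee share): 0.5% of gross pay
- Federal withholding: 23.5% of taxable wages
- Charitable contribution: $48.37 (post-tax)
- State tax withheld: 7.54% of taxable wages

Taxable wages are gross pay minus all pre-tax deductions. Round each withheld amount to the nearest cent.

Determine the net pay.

$979.03

Retirement plan contribution: $1,789.18 × 0.0787 = $140.81
Taxable wages = $1,789.18 − $140.81 = $1,648.37
State tax withheld: $1,648.37 × 0.0754 = $124.29
Municipal income tax: $1,648.37 × 0.0312 = $51.43
Federal withholding: $1,648.37 × 0.235 = $387.37
State unemployment insurance (employee share): $1,789.18 × 0.005 = $8.95
Charitable contribution: $48.37
Legal plan premium: $48.93
Total deductions = $140.81 + $124.29 + $51.43 + $387.37 + $8.95 + $48.37 + $48.93 = $810.15
Net pay = $1,789.18 − $810.15 = $979.03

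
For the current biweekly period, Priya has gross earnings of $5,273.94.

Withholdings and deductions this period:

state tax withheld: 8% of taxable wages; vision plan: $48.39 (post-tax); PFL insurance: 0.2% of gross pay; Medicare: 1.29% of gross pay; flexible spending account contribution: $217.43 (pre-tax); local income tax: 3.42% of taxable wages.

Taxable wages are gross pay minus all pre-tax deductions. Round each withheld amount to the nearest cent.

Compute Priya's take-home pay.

Flexible spending account contribution: $217.43
Taxable wages = $5,273.94 − $217.43 = $5,056.51
Local income tax: $5,056.51 × 0.0342 = $172.93
State tax withheld: $5,056.51 × 0.08 = $404.52
PFL insurance: $5,273.94 × 0.002 = $10.55
Medicare: $5,273.94 × 0.0129 = $68.03
Vision plan: $48.39
Total deductions = $217.43 + $172.93 + $404.52 + $10.55 + $68.03 + $48.39 = $921.85
Net pay = $5,273.94 − $921.85 = $4,352.09

$4,352.09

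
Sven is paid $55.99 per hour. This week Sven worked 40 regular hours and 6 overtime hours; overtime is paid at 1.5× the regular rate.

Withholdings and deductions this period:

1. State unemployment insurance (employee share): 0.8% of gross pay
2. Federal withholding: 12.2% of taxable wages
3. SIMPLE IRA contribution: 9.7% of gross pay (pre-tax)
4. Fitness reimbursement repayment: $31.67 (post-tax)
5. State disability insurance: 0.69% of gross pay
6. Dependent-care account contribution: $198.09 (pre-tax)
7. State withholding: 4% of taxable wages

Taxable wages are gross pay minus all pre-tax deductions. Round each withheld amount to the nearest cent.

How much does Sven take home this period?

$1,837.51

Regular pay: 40 × $55.99 = $2,239.60
Overtime pay: 6 × $55.99 × 1.5 = $503.91
Gross pay = $2,239.60 + $503.91 = $2,743.51
Dependent-care account contribution: $198.09
SIMPLE IRA contribution: $2,743.51 × 0.097 = $266.12
Pre-tax total = $198.09 + $266.12 = $464.21
Taxable wages = $2,743.51 − $464.21 = $2,279.30
Federal withholding: $2,279.30 × 0.122 = $278.07
State withholding: $2,279.30 × 0.04 = $91.17
State disability insurance: $2,743.51 × 0.0069 = $18.93
State unemployment insurance (employee share): $2,743.51 × 0.008 = $21.95
Fitness reimbursement repayment: $31.67
Total deductions = $198.09 + $266.12 + $278.07 + $91.17 + $18.93 + $21.95 + $31.67 = $906.00
Net pay = $2,743.51 − $906.00 = $1,837.51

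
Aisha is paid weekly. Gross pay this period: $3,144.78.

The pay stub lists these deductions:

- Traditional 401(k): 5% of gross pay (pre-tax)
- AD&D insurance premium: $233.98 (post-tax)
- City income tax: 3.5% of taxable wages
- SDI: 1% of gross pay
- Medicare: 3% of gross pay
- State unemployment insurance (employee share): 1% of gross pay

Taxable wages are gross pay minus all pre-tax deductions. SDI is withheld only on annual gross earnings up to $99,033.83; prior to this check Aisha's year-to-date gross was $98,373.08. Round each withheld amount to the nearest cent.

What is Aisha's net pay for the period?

Traditional 401(k): $3,144.78 × 0.05 = $157.24
Taxable wages = $3,144.78 − $157.24 = $2,987.54
City income tax: $2,987.54 × 0.035 = $104.56
State unemployment insurance (employee share): $3,144.78 × 0.01 = $31.45
SDI: only $99,033.83 − $98,373.08 = $660.75 of this check is subject → $660.75 × 0.01 = $6.61
Medicare: $3,144.78 × 0.03 = $94.34
AD&D insurance premium: $233.98
Total deductions = $157.24 + $104.56 + $31.45 + $6.61 + $94.34 + $233.98 = $628.18
Net pay = $3,144.78 − $628.18 = $2,516.60

$2,516.60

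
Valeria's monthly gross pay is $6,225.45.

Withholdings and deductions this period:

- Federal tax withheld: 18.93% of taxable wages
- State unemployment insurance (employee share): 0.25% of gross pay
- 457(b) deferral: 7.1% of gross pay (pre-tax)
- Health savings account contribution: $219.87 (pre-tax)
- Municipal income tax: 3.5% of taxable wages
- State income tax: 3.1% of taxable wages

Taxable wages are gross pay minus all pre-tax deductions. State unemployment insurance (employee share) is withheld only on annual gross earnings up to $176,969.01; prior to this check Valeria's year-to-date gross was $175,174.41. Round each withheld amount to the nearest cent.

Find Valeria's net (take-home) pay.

Health savings account contribution: $219.87
457(b) deferral: $6,225.45 × 0.071 = $442.01
Pre-tax total = $219.87 + $442.01 = $661.88
Taxable wages = $6,225.45 − $661.88 = $5,563.57
Municipal income tax: $5,563.57 × 0.035 = $194.72
Federal tax withheld: $5,563.57 × 0.1893 = $1,053.18
State income tax: $5,563.57 × 0.031 = $172.47
State unemployment insurance (employee share): only $176,969.01 − $175,174.41 = $1,794.60 of this check is subject → $1,794.60 × 0.0025 = $4.49
Total deductions = $219.87 + $442.01 + $194.72 + $1,053.18 + $172.47 + $4.49 = $2,086.74
Net pay = $6,225.45 − $2,086.74 = $4,138.71

$4,138.71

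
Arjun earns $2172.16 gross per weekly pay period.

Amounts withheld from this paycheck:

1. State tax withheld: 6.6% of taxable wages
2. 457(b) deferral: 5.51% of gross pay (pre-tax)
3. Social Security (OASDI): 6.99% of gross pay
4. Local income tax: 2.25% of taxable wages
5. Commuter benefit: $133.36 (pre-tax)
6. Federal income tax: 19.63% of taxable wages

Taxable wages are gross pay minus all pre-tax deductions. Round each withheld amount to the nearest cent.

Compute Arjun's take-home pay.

$1220.72

457(b) deferral: $2172.16 × 0.0551 = $119.69
Commuter benefit: $133.36
Pre-tax total = $119.69 + $133.36 = $253.05
Taxable wages = $2172.16 − $253.05 = $1919.11
Local income tax: $1919.11 × 0.0225 = $43.18
Federal income tax: $1919.11 × 0.1963 = $376.72
State tax withheld: $1919.11 × 0.066 = $126.66
Social Security (OASDI): $2172.16 × 0.0699 = $151.83
Total deductions = $119.69 + $133.36 + $43.18 + $376.72 + $126.66 + $151.83 = $951.44
Net pay = $2172.16 − $951.44 = $1220.72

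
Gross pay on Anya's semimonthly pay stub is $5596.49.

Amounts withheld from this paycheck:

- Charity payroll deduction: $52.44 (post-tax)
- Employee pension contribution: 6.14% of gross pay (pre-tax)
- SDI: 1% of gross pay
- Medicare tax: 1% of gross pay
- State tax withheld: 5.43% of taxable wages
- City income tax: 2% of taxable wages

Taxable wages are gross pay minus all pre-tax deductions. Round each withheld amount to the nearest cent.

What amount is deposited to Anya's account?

$4698.22

Employee pension contribution: $5596.49 × 0.0614 = $343.62
Taxable wages = $5596.49 − $343.62 = $5252.87
State tax withheld: $5252.87 × 0.0543 = $285.23
City income tax: $5252.87 × 0.02 = $105.06
SDI: $5596.49 × 0.01 = $55.96
Medicare tax: $5596.49 × 0.01 = $55.96
Charity payroll deduction: $52.44
Total deductions = $343.62 + $285.23 + $105.06 + $55.96 + $55.96 + $52.44 = $898.27
Net pay = $5596.49 − $898.27 = $4698.22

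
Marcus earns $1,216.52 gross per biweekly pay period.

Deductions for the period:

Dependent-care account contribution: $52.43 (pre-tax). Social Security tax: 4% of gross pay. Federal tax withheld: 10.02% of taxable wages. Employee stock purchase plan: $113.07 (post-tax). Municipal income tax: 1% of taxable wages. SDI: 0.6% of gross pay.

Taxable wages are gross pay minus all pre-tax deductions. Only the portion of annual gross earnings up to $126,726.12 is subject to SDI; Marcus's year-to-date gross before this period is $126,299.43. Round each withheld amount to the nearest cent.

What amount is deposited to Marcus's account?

$871.52

Dependent-care account contribution: $52.43
Taxable wages = $1,216.52 − $52.43 = $1,164.09
Municipal income tax: $1,164.09 × 0.01 = $11.64
Federal tax withheld: $1,164.09 × 0.1002 = $116.64
SDI: only $126,726.12 − $126,299.43 = $426.69 of this check is subject → $426.69 × 0.006 = $2.56
Social Security tax: $1,216.52 × 0.04 = $48.66
Employee stock purchase plan: $113.07
Total deductions = $52.43 + $11.64 + $116.64 + $2.56 + $48.66 + $113.07 = $345.00
Net pay = $1,216.52 − $345.00 = $871.52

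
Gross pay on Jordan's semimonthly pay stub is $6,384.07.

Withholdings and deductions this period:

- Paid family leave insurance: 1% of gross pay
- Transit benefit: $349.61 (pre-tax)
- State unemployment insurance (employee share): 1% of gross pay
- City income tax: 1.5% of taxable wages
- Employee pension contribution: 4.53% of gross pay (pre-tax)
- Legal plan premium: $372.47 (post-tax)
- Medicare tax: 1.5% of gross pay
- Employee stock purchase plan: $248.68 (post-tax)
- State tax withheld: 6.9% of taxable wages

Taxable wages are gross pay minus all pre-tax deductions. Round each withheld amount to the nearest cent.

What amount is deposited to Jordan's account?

$4,418.07

Transit benefit: $349.61
Employee pension contribution: $6,384.07 × 0.0453 = $289.20
Pre-tax total = $349.61 + $289.20 = $638.81
Taxable wages = $6,384.07 − $638.81 = $5,745.26
State tax withheld: $5,745.26 × 0.069 = $396.42
City income tax: $5,745.26 × 0.015 = $86.18
Paid family leave insurance: $6,384.07 × 0.01 = $63.84
State unemployment insurance (employee share): $6,384.07 × 0.01 = $63.84
Medicare tax: $6,384.07 × 0.015 = $95.76
Legal plan premium: $372.47
Employee stock purchase plan: $248.68
Total deductions = $349.61 + $289.20 + $396.42 + $86.18 + $63.84 + $63.84 + $95.76 + $372.47 + $248.68 = $1,966.00
Net pay = $6,384.07 − $1,966.00 = $4,418.07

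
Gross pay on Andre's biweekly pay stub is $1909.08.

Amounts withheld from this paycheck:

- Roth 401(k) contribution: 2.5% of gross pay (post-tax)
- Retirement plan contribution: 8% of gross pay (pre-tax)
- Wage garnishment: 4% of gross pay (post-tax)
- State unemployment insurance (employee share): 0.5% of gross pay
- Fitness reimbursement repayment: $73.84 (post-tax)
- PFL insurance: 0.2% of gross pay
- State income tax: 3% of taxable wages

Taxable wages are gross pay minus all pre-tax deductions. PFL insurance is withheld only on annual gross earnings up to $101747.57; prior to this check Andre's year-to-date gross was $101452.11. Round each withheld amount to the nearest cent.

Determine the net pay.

$1495.59

Retirement plan contribution: $1909.08 × 0.08 = $152.73
Taxable wages = $1909.08 − $152.73 = $1756.35
State income tax: $1756.35 × 0.03 = $52.69
PFL insurance: only $101747.57 − $101452.11 = $295.46 of this check is subject → $295.46 × 0.002 = $0.59
State unemployment insurance (employee share): $1909.08 × 0.005 = $9.55
Wage garnishment: $1909.08 × 0.04 = $76.36
Roth 401(k) contribution: $1909.08 × 0.025 = $47.73
Fitness reimbursement repayment: $73.84
Total deductions = $152.73 + $52.69 + $0.59 + $9.55 + $76.36 + $47.73 + $73.84 = $413.49
Net pay = $1909.08 − $413.49 = $1495.59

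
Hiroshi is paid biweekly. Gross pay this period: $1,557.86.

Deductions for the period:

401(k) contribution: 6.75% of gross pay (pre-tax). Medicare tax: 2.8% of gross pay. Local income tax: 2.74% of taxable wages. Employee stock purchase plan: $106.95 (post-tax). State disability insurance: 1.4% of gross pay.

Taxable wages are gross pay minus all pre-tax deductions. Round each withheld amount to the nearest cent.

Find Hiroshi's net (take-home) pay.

$1,240.52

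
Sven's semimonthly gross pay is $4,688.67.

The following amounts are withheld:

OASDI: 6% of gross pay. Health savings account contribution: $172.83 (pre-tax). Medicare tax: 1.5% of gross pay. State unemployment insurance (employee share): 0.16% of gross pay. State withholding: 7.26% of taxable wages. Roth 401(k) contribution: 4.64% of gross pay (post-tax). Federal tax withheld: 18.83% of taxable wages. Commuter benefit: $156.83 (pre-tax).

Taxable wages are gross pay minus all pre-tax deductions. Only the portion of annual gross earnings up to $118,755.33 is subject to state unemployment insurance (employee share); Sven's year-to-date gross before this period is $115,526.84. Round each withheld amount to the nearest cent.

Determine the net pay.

$2,647.38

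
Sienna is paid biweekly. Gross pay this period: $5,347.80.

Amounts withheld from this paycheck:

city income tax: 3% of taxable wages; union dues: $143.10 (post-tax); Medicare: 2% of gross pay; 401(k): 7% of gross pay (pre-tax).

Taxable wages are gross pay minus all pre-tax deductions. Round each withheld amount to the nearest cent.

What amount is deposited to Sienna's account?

401(k): $5,347.80 × 0.07 = $374.35
Taxable wages = $5,347.80 − $374.35 = $4,973.45
City income tax: $4,973.45 × 0.03 = $149.20
Medicare: $5,347.80 × 0.02 = $106.96
Union dues: $143.10
Total deductions = $374.35 + $149.20 + $106.96 + $143.10 = $773.61
Net pay = $5,347.80 − $773.61 = $4,574.19

$4,574.19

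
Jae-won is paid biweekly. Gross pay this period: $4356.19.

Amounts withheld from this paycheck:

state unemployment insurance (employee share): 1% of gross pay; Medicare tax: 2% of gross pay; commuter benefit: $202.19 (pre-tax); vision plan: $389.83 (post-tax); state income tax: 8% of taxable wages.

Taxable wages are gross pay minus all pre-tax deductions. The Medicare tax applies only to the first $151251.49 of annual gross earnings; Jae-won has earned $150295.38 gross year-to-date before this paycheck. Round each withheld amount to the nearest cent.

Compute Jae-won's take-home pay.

$3369.17

Commuter benefit: $202.19
Taxable wages = $4356.19 − $202.19 = $4154.00
State income tax: $4154.00 × 0.08 = $332.32
State unemployment insurance (employee share): $4356.19 × 0.01 = $43.56
Medicare tax: only $151251.49 − $150295.38 = $956.11 of this check is subject → $956.11 × 0.02 = $19.12
Vision plan: $389.83
Total deductions = $202.19 + $332.32 + $43.56 + $19.12 + $389.83 = $987.02
Net pay = $4356.19 − $987.02 = $3369.17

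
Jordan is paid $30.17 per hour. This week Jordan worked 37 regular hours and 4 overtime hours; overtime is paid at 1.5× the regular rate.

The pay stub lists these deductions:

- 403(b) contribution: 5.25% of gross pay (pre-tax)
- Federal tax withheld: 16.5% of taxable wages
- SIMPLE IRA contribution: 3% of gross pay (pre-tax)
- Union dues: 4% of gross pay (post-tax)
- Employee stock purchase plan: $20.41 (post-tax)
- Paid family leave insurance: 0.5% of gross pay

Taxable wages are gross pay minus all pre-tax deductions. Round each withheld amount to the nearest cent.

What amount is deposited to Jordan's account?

Regular pay: 37 × $30.17 = $1,116.29
Overtime pay: 4 × $30.17 × 1.5 = $181.02
Gross pay = $1,116.29 + $181.02 = $1,297.31
SIMPLE IRA contribution: $1,297.31 × 0.03 = $38.92
403(b) contribution: $1,297.31 × 0.0525 = $68.11
Pre-tax total = $38.92 + $68.11 = $107.03
Taxable wages = $1,297.31 − $107.03 = $1,190.28
Federal tax withheld: $1,190.28 × 0.165 = $196.40
Paid family leave insurance: $1,297.31 × 0.005 = $6.49
Union dues: $1,297.31 × 0.04 = $51.89
Employee stock purchase plan: $20.41
Total deductions = $38.92 + $68.11 + $196.40 + $6.49 + $51.89 + $20.41 = $382.22
Net pay = $1,297.31 − $382.22 = $915.09

$915.09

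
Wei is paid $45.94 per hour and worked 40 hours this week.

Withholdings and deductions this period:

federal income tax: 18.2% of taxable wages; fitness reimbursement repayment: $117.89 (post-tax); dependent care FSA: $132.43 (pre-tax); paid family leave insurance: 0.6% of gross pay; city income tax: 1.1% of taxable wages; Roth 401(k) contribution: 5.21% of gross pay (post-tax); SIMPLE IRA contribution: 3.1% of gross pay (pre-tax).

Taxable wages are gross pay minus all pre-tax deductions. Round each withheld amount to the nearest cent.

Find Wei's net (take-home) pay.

$1,105.44

Gross pay: 40 × $45.94 = $1,837.60
SIMPLE IRA contribution: $1,837.60 × 0.031 = $56.97
Dependent care FSA: $132.43
Pre-tax total = $56.97 + $132.43 = $189.40
Taxable wages = $1,837.60 − $189.40 = $1,648.20
City income tax: $1,648.20 × 0.011 = $18.13
Federal income tax: $1,648.20 × 0.182 = $299.97
Paid family leave insurance: $1,837.60 × 0.006 = $11.03
Roth 401(k) contribution: $1,837.60 × 0.0521 = $95.74
Fitness reimbursement repayment: $117.89
Total deductions = $56.97 + $132.43 + $18.13 + $299.97 + $11.03 + $95.74 + $117.89 = $732.16
Net pay = $1,837.60 − $732.16 = $1,105.44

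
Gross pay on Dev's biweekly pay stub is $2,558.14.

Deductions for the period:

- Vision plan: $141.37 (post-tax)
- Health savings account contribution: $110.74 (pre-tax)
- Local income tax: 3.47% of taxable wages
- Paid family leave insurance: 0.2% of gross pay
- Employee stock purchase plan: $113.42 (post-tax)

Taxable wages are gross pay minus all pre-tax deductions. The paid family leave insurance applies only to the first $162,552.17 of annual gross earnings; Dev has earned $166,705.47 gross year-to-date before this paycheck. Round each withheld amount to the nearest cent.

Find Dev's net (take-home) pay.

$2,107.69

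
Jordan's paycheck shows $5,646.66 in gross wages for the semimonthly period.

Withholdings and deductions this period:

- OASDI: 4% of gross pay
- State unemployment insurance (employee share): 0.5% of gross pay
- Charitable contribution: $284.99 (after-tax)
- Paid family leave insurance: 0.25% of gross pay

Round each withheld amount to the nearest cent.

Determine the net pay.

$5,093.45

Paid family leave insurance: $5,646.66 × 0.0025 = $14.12
State unemployment insurance (employee share): $5,646.66 × 0.005 = $28.23
OASDI: $5,646.66 × 0.04 = $225.87
Charitable contribution: $284.99
Total deductions = $14.12 + $28.23 + $225.87 + $284.99 = $553.21
Net pay = $5,646.66 − $553.21 = $5,093.45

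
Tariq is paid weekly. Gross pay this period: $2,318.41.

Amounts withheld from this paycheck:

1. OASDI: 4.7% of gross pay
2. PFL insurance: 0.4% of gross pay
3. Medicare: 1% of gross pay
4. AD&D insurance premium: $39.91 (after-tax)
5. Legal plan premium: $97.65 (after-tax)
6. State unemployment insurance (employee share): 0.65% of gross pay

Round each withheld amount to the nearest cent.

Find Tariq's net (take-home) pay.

State unemployment insurance (employee share): $2,318.41 × 0.0065 = $15.07
OASDI: $2,318.41 × 0.047 = $108.97
Medicare: $2,318.41 × 0.01 = $23.18
PFL insurance: $2,318.41 × 0.004 = $9.27
Legal plan premium: $97.65
AD&D insurance premium: $39.91
Total deductions = $15.07 + $108.97 + $23.18 + $9.27 + $97.65 + $39.91 = $294.05
Net pay = $2,318.41 − $294.05 = $2,024.36

$2,024.36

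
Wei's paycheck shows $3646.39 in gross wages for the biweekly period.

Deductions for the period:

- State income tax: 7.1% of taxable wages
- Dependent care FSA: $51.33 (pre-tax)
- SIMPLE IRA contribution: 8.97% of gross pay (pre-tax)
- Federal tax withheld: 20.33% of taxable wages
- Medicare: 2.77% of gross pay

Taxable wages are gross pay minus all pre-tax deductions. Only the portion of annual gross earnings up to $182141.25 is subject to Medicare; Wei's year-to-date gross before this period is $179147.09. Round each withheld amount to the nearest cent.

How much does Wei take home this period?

Dependent care FSA: $51.33
SIMPLE IRA contribution: $3646.39 × 0.0897 = $327.08
Pre-tax total = $51.33 + $327.08 = $378.41
Taxable wages = $3646.39 − $378.41 = $3267.98
State income tax: $3267.98 × 0.071 = $232.03
Federal tax withheld: $3267.98 × 0.2033 = $664.38
Medicare: only $182141.25 − $179147.09 = $2994.16 of this check is subject → $2994.16 × 0.0277 = $82.94
Total deductions = $51.33 + $327.08 + $232.03 + $664.38 + $82.94 = $1357.76
Net pay = $3646.39 − $1357.76 = $2288.63

$2288.63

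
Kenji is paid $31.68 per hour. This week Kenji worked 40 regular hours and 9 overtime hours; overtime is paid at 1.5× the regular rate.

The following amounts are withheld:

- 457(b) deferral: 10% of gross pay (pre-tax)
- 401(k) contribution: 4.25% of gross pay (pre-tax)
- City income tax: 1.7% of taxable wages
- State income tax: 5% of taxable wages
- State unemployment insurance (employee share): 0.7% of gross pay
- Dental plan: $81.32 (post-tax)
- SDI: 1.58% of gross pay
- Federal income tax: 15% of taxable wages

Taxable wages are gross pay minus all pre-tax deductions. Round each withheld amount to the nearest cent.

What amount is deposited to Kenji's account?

Regular pay: 40 × $31.68 = $1,267.20
Overtime pay: 9 × $31.68 × 1.5 = $427.68
Gross pay = $1,267.20 + $427.68 = $1,694.88
457(b) deferral: $1,694.88 × 0.1 = $169.49
401(k) contribution: $1,694.88 × 0.0425 = $72.03
Pre-tax total = $169.49 + $72.03 = $241.52
Taxable wages = $1,694.88 − $241.52 = $1,453.36
City income tax: $1,453.36 × 0.017 = $24.71
State income tax: $1,453.36 × 0.05 = $72.67
Federal income tax: $1,453.36 × 0.15 = $218.00
State unemployment insurance (employee share): $1,694.88 × 0.007 = $11.86
SDI: $1,694.88 × 0.0158 = $26.78
Dental plan: $81.32
Total deductions = $169.49 + $72.03 + $24.71 + $72.67 + $218.00 + $11.86 + $26.78 + $81.32 = $676.86
Net pay = $1,694.88 − $676.86 = $1,018.02

$1,018.02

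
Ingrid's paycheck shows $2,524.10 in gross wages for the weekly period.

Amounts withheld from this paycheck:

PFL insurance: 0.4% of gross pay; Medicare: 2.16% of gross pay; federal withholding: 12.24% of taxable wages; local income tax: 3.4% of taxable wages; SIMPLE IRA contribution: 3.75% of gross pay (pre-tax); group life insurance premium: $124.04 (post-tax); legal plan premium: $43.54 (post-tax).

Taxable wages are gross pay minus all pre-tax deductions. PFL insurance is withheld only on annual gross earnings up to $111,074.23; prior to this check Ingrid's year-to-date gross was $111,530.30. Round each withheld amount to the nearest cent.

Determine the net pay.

SIMPLE IRA contribution: $2,524.10 × 0.0375 = $94.65
Taxable wages = $2,524.10 − $94.65 = $2,429.45
Local income tax: $2,429.45 × 0.034 = $82.60
Federal withholding: $2,429.45 × 0.1224 = $297.36
PFL insurance: annual cap $111,074.23 already reached (YTD $111,530.30), so $0.00
Medicare: $2,524.10 × 0.0216 = $54.52
Group life insurance premium: $124.04
Legal plan premium: $43.54
Total deductions = $94.65 + $82.60 + $297.36 + $0.00 + $54.52 + $124.04 + $43.54 = $696.71
Net pay = $2,524.10 − $696.71 = $1,827.39

$1,827.39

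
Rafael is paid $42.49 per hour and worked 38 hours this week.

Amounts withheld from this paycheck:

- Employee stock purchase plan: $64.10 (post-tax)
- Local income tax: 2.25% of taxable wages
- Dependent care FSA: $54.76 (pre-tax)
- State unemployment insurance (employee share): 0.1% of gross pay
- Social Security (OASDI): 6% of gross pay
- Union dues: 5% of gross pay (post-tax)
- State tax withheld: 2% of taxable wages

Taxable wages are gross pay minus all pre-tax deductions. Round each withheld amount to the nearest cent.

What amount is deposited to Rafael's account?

Gross pay: 38 × $42.49 = $1614.62
Dependent care FSA: $54.76
Taxable wages = $1614.62 − $54.76 = $1559.86
State tax withheld: $1559.86 × 0.02 = $31.20
Local income tax: $1559.86 × 0.0225 = $35.10
State unemployment insurance (employee share): $1614.62 × 0.001 = $1.61
Social Security (OASDI): $1614.62 × 0.06 = $96.88
Union dues: $1614.62 × 0.05 = $80.73
Employee stock purchase plan: $64.10
Total deductions = $54.76 + $31.20 + $35.10 + $1.61 + $96.88 + $80.73 + $64.10 = $364.38
Net pay = $1614.62 − $364.38 = $1250.24

$1250.24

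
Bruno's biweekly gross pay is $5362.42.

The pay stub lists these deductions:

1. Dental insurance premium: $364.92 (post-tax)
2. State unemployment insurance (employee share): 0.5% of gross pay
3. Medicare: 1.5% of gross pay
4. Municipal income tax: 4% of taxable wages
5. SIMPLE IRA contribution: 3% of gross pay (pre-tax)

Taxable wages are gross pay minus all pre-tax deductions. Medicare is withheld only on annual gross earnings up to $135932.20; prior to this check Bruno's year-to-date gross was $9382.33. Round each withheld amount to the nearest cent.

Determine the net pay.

SIMPLE IRA contribution: $5362.42 × 0.03 = $160.87
Taxable wages = $5362.42 − $160.87 = $5201.55
Municipal income tax: $5201.55 × 0.04 = $208.06
Medicare: cap not yet reached, full $5362.42 is subject → $5362.42 × 0.015 = $80.44
State unemployment insurance (employee share): $5362.42 × 0.005 = $26.81
Dental insurance premium: $364.92
Total deductions = $160.87 + $208.06 + $80.44 + $26.81 + $364.92 = $841.10
Net pay = $5362.42 − $841.10 = $4521.32

$4521.32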